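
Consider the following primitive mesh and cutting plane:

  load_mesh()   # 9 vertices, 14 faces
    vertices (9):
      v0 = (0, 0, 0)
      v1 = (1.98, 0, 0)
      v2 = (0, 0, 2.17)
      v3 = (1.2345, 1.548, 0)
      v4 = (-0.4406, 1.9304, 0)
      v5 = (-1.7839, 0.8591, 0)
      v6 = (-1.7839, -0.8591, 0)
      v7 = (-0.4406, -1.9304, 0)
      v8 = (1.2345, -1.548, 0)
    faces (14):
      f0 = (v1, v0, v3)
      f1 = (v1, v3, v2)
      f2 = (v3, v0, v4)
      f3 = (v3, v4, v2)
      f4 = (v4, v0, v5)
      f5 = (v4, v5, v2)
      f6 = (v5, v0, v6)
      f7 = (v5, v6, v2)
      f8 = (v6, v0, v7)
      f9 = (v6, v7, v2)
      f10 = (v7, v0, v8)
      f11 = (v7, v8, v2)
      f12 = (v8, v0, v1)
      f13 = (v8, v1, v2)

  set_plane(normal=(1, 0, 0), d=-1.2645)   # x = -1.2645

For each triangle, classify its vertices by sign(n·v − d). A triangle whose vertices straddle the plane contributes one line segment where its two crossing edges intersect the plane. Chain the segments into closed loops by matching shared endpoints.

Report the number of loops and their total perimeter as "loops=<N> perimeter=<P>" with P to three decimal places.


Straddling triangles (6 of 14):
  (v4,v0,v5) [++-] → (-1.2645, 0.608965, 0)–(-1.2645, 1.27333, 0)  len=0.6644
  (v4,v5,v2) [+-+] → (-1.2645, 1.27333, 0)–(-1.2645, 0.608965, 0.631817)  len=0.9168
  (v5,v0,v6) [-+-] → (-1.2645, 0.608965, 0)–(-1.2645, -0.608965, 0)  len=1.2179
  (v5,v6,v2) [--+] → (-1.2645, -0.608965, 0.631817)–(-1.2645, 0.608965, 0.631817)  len=1.2179
  (v6,v0,v7) [-++] → (-1.2645, -0.608965, 0)–(-1.2645, -1.27333, 0)  len=0.6644
  (v6,v7,v2) [-++] → (-1.2645, -1.27333, 0)–(-1.2645, -0.608965, 0.631817)  len=0.9168

Chained into 1 loop(s):
  loop 1: 6 segments, perimeter = 5.5982
Total perimeter = 5.598

loops=1 perimeter=5.598


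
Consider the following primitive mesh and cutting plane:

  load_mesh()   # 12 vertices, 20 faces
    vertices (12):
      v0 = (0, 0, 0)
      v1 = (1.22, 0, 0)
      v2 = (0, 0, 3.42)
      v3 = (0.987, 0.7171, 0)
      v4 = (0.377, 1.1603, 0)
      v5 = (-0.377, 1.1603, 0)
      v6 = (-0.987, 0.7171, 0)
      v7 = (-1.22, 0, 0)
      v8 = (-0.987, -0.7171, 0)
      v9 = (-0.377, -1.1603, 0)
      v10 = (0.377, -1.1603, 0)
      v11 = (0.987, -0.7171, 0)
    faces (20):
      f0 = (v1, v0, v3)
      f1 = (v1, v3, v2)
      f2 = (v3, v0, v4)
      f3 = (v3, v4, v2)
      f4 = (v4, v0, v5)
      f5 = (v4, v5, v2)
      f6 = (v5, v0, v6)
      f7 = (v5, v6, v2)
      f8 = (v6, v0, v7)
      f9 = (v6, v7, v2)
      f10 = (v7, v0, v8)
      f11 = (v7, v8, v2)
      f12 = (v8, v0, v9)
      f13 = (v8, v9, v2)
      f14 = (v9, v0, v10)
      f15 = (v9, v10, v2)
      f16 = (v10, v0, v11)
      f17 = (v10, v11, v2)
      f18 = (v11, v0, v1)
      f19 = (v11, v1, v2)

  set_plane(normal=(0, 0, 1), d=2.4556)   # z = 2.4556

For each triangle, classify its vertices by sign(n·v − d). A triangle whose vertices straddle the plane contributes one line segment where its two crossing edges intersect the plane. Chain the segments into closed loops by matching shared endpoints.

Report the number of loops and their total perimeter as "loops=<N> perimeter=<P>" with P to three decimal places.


loops=1 perimeter=2.126

Straddling triangles (10 of 20):
  (v1,v3,v2) [--+] → (0.278322, 0.202214, 2.4556)–(0.344026, 0, 2.4556)  len=0.2126
  (v3,v4,v2) [--+] → (0.10631, 0.327191, 2.4556)–(0.278322, 0.202214, 2.4556)  len=0.2126
  (v4,v5,v2) [--+] → (-0.10631, 0.327191, 2.4556)–(0.10631, 0.327191, 2.4556)  len=0.2126
  (v5,v6,v2) [--+] → (-0.278322, 0.202214, 2.4556)–(-0.10631, 0.327191, 2.4556)  len=0.2126
  (v6,v7,v2) [--+] → (-0.344026, 0, 2.4556)–(-0.278322, 0.202214, 2.4556)  len=0.2126
  (v7,v8,v2) [--+] → (-0.278322, -0.202214, 2.4556)–(-0.344026, 0, 2.4556)  len=0.2126
  (v8,v9,v2) [--+] → (-0.10631, -0.327191, 2.4556)–(-0.278322, -0.202214, 2.4556)  len=0.2126
  (v9,v10,v2) [--+] → (0.10631, -0.327191, 2.4556)–(-0.10631, -0.327191, 2.4556)  len=0.2126
  (v10,v11,v2) [--+] → (0.278322, -0.202214, 2.4556)–(0.10631, -0.327191, 2.4556)  len=0.2126
  (v11,v1,v2) [--+] → (0.344026, 0, 2.4556)–(0.278322, -0.202214, 2.4556)  len=0.2126

Chained into 1 loop(s):
  loop 1: 10 segments, perimeter = 2.1262
Total perimeter = 2.126


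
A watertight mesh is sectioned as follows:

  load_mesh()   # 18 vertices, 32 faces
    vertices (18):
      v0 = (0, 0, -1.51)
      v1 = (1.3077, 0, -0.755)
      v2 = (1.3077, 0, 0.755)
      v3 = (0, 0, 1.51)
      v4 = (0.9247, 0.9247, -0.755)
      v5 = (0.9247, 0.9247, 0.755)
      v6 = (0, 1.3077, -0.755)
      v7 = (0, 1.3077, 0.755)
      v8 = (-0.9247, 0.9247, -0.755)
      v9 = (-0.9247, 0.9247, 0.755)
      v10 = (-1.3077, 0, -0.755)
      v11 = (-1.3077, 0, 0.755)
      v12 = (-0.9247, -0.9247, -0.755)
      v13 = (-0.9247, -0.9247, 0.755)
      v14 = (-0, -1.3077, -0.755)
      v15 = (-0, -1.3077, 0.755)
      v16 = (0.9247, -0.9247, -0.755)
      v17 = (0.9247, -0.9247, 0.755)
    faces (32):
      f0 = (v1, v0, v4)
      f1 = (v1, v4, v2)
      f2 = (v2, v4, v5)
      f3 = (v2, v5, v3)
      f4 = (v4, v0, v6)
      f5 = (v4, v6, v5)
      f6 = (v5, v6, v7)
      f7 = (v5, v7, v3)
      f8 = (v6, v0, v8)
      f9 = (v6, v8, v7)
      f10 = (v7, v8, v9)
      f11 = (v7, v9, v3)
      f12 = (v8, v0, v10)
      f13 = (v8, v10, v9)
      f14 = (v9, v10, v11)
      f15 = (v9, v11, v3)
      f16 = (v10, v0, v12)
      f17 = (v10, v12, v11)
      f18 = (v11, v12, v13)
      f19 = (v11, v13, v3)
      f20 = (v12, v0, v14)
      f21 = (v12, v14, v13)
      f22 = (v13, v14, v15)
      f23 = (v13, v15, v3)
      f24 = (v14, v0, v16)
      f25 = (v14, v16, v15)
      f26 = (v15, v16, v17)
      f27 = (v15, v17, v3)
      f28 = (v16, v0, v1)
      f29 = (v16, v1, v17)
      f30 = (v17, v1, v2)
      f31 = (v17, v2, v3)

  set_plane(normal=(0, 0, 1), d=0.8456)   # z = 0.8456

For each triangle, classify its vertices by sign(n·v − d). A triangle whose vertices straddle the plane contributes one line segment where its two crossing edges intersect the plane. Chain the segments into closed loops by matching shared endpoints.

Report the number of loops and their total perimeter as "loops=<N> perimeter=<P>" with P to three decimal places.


Straddling triangles (8 of 32):
  (v2,v5,v3) [--+] → (0.813736, 0.813736, 0.8456)–(1.15078, 0, 0.8456)  len=0.8808
  (v5,v7,v3) [--+] → (0, 1.15078, 0.8456)–(0.813736, 0.813736, 0.8456)  len=0.8808
  (v7,v9,v3) [--+] → (-0.813736, 0.813736, 0.8456)–(0, 1.15078, 0.8456)  len=0.8808
  (v9,v11,v3) [--+] → (-1.15078, 0, 0.8456)–(-0.813736, 0.813736, 0.8456)  len=0.8808
  (v11,v13,v3) [--+] → (-0.813736, -0.813736, 0.8456)–(-1.15078, 0, 0.8456)  len=0.8808
  (v13,v15,v3) [--+] → (0, -1.15078, 0.8456)–(-0.813736, -0.813736, 0.8456)  len=0.8808
  (v15,v17,v3) [--+] → (0.813736, -0.813736, 0.8456)–(0, -1.15078, 0.8456)  len=0.8808
  (v17,v2,v3) [--+] → (1.15078, 0, 0.8456)–(0.813736, -0.813736, 0.8456)  len=0.8808

Chained into 1 loop(s):
  loop 1: 8 segments, perimeter = 7.0462
Total perimeter = 7.046

loops=1 perimeter=7.046


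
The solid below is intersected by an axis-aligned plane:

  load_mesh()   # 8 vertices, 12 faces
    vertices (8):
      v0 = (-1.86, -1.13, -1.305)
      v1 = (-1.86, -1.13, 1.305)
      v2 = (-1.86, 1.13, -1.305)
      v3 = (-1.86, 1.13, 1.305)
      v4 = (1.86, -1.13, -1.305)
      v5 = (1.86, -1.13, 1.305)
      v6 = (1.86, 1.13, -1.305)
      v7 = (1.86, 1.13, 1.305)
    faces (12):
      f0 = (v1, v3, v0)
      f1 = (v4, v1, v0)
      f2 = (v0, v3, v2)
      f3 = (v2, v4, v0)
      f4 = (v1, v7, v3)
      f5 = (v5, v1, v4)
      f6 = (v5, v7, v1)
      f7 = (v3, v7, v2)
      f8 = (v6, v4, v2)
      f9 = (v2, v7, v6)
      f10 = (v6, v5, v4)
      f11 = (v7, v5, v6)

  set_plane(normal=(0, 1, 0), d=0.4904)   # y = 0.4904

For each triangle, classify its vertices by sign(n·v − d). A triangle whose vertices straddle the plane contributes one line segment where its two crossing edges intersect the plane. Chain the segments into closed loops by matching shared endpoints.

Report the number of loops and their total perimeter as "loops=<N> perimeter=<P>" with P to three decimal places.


loops=1 perimeter=12.660

Straddling triangles (8 of 12):
  (v1,v3,v0) [-+-] → (-1.86, 0.4904, 1.305)–(-1.86, 0.4904, 0.566347)  len=0.7387
  (v0,v3,v2) [-++] → (-1.86, 0.4904, 0.566347)–(-1.86, 0.4904, -1.305)  len=1.8713
  (v2,v4,v0) [+--] → (-0.807207, 0.4904, -1.305)–(-1.86, 0.4904, -1.305)  len=1.0528
  (v1,v7,v3) [-++] → (0.807207, 0.4904, 1.305)–(-1.86, 0.4904, 1.305)  len=2.6672
  (v5,v7,v1) [-+-] → (1.86, 0.4904, 1.305)–(0.807207, 0.4904, 1.305)  len=1.0528
  (v6,v4,v2) [+-+] → (1.86, 0.4904, -1.305)–(-0.807207, 0.4904, -1.305)  len=2.6672
  (v6,v5,v4) [+--] → (1.86, 0.4904, -0.566347)–(1.86, 0.4904, -1.305)  len=0.7387
  (v7,v5,v6) [+-+] → (1.86, 0.4904, 1.305)–(1.86, 0.4904, -0.566347)  len=1.8713

Chained into 1 loop(s):
  loop 1: 8 segments, perimeter = 12.6600
Total perimeter = 12.660


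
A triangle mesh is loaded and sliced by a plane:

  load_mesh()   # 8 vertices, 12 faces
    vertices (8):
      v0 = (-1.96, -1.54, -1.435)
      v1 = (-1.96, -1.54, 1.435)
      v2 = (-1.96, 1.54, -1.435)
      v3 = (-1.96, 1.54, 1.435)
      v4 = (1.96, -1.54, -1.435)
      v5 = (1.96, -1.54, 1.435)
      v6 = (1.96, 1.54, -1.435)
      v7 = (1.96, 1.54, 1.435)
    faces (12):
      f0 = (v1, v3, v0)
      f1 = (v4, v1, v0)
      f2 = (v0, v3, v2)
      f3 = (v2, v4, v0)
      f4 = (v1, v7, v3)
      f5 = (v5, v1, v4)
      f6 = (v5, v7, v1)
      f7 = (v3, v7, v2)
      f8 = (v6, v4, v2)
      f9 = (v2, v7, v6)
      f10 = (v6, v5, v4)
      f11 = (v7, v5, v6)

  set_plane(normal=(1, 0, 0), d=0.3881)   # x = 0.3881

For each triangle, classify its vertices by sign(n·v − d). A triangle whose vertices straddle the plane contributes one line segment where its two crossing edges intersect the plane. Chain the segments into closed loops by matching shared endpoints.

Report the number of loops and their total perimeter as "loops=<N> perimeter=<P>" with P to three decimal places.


loops=1 perimeter=11.900

Straddling triangles (8 of 12):
  (v4,v1,v0) [+--] → (0.3881, -1.54, -0.284145)–(0.3881, -1.54, -1.435)  len=1.1509
  (v2,v4,v0) [-+-] → (0.3881, -0.304936, -1.435)–(0.3881, -1.54, -1.435)  len=1.2351
  (v1,v7,v3) [-+-] → (0.3881, 0.304936, 1.435)–(0.3881, 1.54, 1.435)  len=1.2351
  (v5,v1,v4) [+-+] → (0.3881, -1.54, 1.435)–(0.3881, -1.54, -0.284145)  len=1.7191
  (v5,v7,v1) [++-] → (0.3881, 0.304936, 1.435)–(0.3881, -1.54, 1.435)  len=1.8449
  (v3,v7,v2) [-+-] → (0.3881, 1.54, 1.435)–(0.3881, 1.54, 0.284145)  len=1.1509
  (v6,v4,v2) [++-] → (0.3881, -0.304936, -1.435)–(0.3881, 1.54, -1.435)  len=1.8449
  (v2,v7,v6) [-++] → (0.3881, 1.54, 0.284145)–(0.3881, 1.54, -1.435)  len=1.7191

Chained into 1 loop(s):
  loop 1: 8 segments, perimeter = 11.9000
Total perimeter = 11.900


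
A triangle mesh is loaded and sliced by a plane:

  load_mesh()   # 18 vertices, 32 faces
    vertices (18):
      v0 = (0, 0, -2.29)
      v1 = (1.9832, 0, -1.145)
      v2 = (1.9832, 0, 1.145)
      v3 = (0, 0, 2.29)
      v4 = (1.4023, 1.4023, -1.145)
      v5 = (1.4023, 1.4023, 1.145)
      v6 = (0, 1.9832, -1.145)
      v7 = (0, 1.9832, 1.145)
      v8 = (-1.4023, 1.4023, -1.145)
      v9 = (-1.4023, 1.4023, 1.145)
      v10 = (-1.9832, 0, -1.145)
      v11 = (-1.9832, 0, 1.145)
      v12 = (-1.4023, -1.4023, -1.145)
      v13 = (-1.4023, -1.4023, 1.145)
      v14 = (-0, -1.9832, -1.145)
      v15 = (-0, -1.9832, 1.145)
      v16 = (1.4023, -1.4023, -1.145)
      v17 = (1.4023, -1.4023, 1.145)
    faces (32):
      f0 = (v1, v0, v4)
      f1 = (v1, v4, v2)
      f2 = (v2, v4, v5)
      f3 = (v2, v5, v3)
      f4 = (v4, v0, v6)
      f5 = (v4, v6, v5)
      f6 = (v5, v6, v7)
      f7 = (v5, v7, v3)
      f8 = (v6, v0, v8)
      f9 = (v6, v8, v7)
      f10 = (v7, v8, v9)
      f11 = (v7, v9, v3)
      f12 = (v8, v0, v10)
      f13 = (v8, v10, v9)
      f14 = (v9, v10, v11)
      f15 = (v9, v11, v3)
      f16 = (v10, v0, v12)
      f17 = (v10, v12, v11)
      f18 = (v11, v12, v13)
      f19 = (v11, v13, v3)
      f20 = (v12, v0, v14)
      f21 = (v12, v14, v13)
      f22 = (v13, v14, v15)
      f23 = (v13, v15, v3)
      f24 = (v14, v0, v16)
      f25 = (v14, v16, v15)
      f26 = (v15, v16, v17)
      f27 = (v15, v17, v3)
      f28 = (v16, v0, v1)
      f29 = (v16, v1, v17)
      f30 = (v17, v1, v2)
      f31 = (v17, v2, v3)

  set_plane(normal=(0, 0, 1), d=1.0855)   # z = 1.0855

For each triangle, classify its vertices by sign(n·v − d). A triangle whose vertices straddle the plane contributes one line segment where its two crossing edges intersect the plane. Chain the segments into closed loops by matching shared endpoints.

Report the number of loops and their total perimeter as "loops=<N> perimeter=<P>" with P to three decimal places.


loops=1 perimeter=12.143

Straddling triangles (16 of 32):
  (v1,v4,v2) [--+] → (1.96811, 0.0364353, 1.0855)–(1.9832, 0, 1.0855)  len=0.0394
  (v2,v4,v5) [+-+] → (1.96811, 0.0364353, 1.0855)–(1.4023, 1.4023, 1.0855)  len=1.4784
  (v4,v6,v5) [--+] → (1.36586, 1.41739, 1.0855)–(1.4023, 1.4023, 1.0855)  len=0.0394
  (v5,v6,v7) [+-+] → (1.36586, 1.41739, 1.0855)–(0, 1.9832, 1.0855)  len=1.4784
  (v6,v8,v7) [--+] → (-0.0364353, 1.96811, 1.0855)–(0, 1.9832, 1.0855)  len=0.0394
  (v7,v8,v9) [+-+] → (-0.0364353, 1.96811, 1.0855)–(-1.4023, 1.4023, 1.0855)  len=1.4784
  (v8,v10,v9) [--+] → (-1.41739, 1.36586, 1.0855)–(-1.4023, 1.4023, 1.0855)  len=0.0394
  (v9,v10,v11) [+-+] → (-1.41739, 1.36586, 1.0855)–(-1.9832, 0, 1.0855)  len=1.4784
  (v10,v12,v11) [--+] → (-1.96811, -0.0364353, 1.0855)–(-1.9832, 0, 1.0855)  len=0.0394
  (v11,v12,v13) [+-+] → (-1.96811, -0.0364353, 1.0855)–(-1.4023, -1.4023, 1.0855)  len=1.4784
  (v12,v14,v13) [--+] → (-1.36586, -1.41739, 1.0855)–(-1.4023, -1.4023, 1.0855)  len=0.0394
  (v13,v14,v15) [+-+] → (-1.36586, -1.41739, 1.0855)–(0, -1.9832, 1.0855)  len=1.4784
  (v14,v16,v15) [--+] → (0.0364353, -1.96811, 1.0855)–(0, -1.9832, 1.0855)  len=0.0394
  (v15,v16,v17) [+-+] → (0.0364353, -1.96811, 1.0855)–(1.4023, -1.4023, 1.0855)  len=1.4784
  (v16,v1,v17) [--+] → (1.41739, -1.36586, 1.0855)–(1.4023, -1.4023, 1.0855)  len=0.0394
  (v17,v1,v2) [+-+] → (1.41739, -1.36586, 1.0855)–(1.9832, 0, 1.0855)  len=1.4784

Chained into 1 loop(s):
  loop 1: 16 segments, perimeter = 12.1429
Total perimeter = 12.143


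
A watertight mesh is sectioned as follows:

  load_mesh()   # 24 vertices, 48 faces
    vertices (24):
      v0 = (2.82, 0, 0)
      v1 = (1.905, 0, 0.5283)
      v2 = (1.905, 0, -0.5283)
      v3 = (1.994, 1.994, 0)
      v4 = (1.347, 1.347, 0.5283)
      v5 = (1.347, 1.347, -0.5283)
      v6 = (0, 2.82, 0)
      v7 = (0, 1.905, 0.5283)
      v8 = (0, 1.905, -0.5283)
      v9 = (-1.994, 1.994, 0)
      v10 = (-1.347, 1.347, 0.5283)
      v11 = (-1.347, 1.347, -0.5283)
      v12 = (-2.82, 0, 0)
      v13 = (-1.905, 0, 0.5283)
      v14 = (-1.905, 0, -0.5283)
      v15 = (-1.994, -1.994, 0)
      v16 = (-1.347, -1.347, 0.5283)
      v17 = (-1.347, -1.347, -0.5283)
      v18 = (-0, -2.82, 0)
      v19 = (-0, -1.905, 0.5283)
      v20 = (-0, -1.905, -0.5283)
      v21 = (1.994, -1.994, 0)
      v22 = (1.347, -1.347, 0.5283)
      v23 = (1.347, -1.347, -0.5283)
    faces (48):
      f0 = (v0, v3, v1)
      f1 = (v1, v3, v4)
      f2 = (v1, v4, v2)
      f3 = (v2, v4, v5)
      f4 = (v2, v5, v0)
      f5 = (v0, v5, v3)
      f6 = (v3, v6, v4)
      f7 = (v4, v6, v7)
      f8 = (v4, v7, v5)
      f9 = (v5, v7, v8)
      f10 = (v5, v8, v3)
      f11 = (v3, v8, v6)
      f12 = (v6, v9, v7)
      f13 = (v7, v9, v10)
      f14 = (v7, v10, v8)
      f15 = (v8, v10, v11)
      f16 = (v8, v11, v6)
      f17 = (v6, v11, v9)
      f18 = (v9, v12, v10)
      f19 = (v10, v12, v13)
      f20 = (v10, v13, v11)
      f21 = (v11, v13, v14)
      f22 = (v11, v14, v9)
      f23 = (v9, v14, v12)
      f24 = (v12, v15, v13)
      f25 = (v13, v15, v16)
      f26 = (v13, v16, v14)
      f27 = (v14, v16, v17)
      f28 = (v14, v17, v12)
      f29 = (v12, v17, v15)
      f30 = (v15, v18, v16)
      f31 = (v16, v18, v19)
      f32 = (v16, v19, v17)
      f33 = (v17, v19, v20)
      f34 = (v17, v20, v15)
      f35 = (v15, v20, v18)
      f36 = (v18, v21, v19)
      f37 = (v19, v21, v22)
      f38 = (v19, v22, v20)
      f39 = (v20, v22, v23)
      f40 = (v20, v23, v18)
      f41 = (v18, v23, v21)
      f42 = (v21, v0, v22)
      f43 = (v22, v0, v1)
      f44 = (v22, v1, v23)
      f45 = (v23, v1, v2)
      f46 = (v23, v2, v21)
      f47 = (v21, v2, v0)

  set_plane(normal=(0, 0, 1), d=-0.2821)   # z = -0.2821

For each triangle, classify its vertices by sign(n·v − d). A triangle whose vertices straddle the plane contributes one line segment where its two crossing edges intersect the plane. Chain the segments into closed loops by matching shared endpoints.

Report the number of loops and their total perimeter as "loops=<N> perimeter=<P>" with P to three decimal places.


loops=2 perimeter=25.939

Straddling triangles (32 of 48):
  (v1,v4,v2) [++-] → (1.77498, 0.313867, -0.2821)–(1.905, 0, -0.2821)  len=0.3397
  (v2,v4,v5) [-+-] → (1.77498, 0.313867, -0.2821)–(1.347, 1.347, -0.2821)  len=1.1183
  (v2,v5,v0) [--+] → (2.03345, 0.719267, -0.2821)–(2.33141, 0, -0.2821)  len=0.7785
  (v0,v5,v3) [+-+] → (2.03345, 0.719267, -0.2821)–(1.64852, 1.64852, -0.2821)  len=1.0058
  (v4,v7,v5) [++-] → (1.03313, 1.47702, -0.2821)–(1.347, 1.347, -0.2821)  len=0.3397
  (v5,v7,v8) [-+-] → (1.03313, 1.47702, -0.2821)–(0, 1.905, -0.2821)  len=1.1183
  (v5,v8,v3) [--+] → (0.92925, 1.94648, -0.2821)–(1.64852, 1.64852, -0.2821)  len=0.7785
  (v3,v8,v6) [+-+] → (0.92925, 1.94648, -0.2821)–(0, 2.33141, -0.2821)  len=1.0058
  (v7,v10,v8) [++-] → (-0.313867, 1.77498, -0.2821)–(0, 1.905, -0.2821)  len=0.3397
  (v8,v10,v11) [-+-] → (-0.313867, 1.77498, -0.2821)–(-1.347, 1.347, -0.2821)  len=1.1183
  (v8,v11,v6) [--+] → (-0.719267, 2.03345, -0.2821)–(0, 2.33141, -0.2821)  len=0.7785
  (v6,v11,v9) [+-+] → (-0.719267, 2.03345, -0.2821)–(-1.64852, 1.64852, -0.2821)  len=1.0058
  (v10,v13,v11) [++-] → (-1.47702, 1.03313, -0.2821)–(-1.347, 1.347, -0.2821)  len=0.3397
  (v11,v13,v14) [-+-] → (-1.47702, 1.03313, -0.2821)–(-1.905, 0, -0.2821)  len=1.1183
  (v11,v14,v9) [--+] → (-1.94648, 0.92925, -0.2821)–(-1.64852, 1.64852, -0.2821)  len=0.7785
  (v9,v14,v12) [+-+] → (-1.94648, 0.92925, -0.2821)–(-2.33141, 0, -0.2821)  len=1.0058
  (v13,v16,v14) [++-] → (-1.77498, -0.313867, -0.2821)–(-1.905, 0, -0.2821)  len=0.3397
  (v14,v16,v17) [-+-] → (-1.77498, -0.313867, -0.2821)–(-1.347, -1.347, -0.2821)  len=1.1183
  (v14,v17,v12) [--+] → (-2.03345, -0.719267, -0.2821)–(-2.33141, 0, -0.2821)  len=0.7785
  (v12,v17,v15) [+-+] → (-2.03345, -0.719267, -0.2821)–(-1.64852, -1.64852, -0.2821)  len=1.0058
  (v16,v19,v17) [++-] → (-1.03313, -1.47702, -0.2821)–(-1.347, -1.347, -0.2821)  len=0.3397
  (v17,v19,v20) [-+-] → (-1.03313, -1.47702, -0.2821)–(0, -1.905, -0.2821)  len=1.1183
  (v17,v20,v15) [--+] → (-0.92925, -1.94648, -0.2821)–(-1.64852, -1.64852, -0.2821)  len=0.7785
  (v15,v20,v18) [+-+] → (-0.92925, -1.94648, -0.2821)–(0, -2.33141, -0.2821)  len=1.0058
  (v19,v22,v20) [++-] → (0.313867, -1.77498, -0.2821)–(0, -1.905, -0.2821)  len=0.3397
  (v20,v22,v23) [-+-] → (0.313867, -1.77498, -0.2821)–(1.347, -1.347, -0.2821)  len=1.1183
  (v20,v23,v18) [--+] → (0.719267, -2.03345, -0.2821)–(0, -2.33141, -0.2821)  len=0.7785
  (v18,v23,v21) [+-+] → (0.719267, -2.03345, -0.2821)–(1.64852, -1.64852, -0.2821)  len=1.0058
  (v22,v1,v23) [++-] → (1.47702, -1.03313, -0.2821)–(1.347, -1.347, -0.2821)  len=0.3397
  (v23,v1,v2) [-+-] → (1.47702, -1.03313, -0.2821)–(1.905, 0, -0.2821)  len=1.1183
  (v23,v2,v21) [--+] → (1.94648, -0.92925, -0.2821)–(1.64852, -1.64852, -0.2821)  len=0.7785
  (v21,v2,v0) [+-+] → (1.94648, -0.92925, -0.2821)–(2.33141, 0, -0.2821)  len=1.0058

Chained into 2 loop(s):
  loop 1: 16 segments, perimeter = 11.6640
  loop 2: 16 segments, perimeter = 14.2749
Total perimeter = 25.939


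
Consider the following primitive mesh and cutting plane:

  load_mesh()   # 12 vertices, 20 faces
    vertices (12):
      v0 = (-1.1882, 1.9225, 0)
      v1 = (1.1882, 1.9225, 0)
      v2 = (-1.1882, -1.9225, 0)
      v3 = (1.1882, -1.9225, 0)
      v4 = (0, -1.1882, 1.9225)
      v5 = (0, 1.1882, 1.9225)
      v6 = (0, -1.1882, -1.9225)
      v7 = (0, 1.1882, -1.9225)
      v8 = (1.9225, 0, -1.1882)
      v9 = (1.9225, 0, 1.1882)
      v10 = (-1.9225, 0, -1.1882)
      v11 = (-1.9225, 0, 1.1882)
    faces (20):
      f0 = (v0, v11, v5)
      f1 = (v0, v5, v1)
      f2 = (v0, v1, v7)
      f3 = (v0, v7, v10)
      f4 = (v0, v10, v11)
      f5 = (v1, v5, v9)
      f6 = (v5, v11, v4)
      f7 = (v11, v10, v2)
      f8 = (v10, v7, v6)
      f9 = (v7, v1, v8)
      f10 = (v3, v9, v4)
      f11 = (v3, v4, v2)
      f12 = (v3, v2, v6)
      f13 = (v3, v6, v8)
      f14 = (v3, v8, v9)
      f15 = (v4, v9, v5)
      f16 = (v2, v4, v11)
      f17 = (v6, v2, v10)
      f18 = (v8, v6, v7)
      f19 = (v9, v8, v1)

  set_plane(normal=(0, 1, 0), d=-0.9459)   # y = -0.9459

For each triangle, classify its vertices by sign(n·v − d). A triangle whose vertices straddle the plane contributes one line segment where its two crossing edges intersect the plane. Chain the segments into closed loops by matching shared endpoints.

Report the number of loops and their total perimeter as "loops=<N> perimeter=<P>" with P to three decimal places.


loops=1 perimeter=10.707

Straddling triangles (10 of 20):
  (v5,v11,v4) [++-] → (-0.39204, -0.9459, 1.77276)–(0, -0.9459, 1.9225)  len=0.4197
  (v11,v10,v2) [++-] → (-1.56121, -0.9459, -0.603587)–(-1.56121, -0.9459, 0.603587)  len=1.2072
  (v10,v7,v6) [++-] → (0, -0.9459, -1.9225)–(-0.39204, -0.9459, -1.77276)  len=0.4197
  (v3,v9,v4) [-+-] → (1.56121, -0.9459, 0.603587)–(0.39204, -0.9459, 1.77276)  len=1.6535
  (v3,v6,v8) [--+] → (0.39204, -0.9459, -1.77276)–(1.56121, -0.9459, -0.603587)  len=1.6535
  (v3,v8,v9) [-++] → (1.56121, -0.9459, -0.603587)–(1.56121, -0.9459, 0.603587)  len=1.2072
  (v4,v9,v5) [-++] → (0.39204, -0.9459, 1.77276)–(0, -0.9459, 1.9225)  len=0.4197
  (v2,v4,v11) [--+] → (-0.39204, -0.9459, 1.77276)–(-1.56121, -0.9459, 0.603587)  len=1.6535
  (v6,v2,v10) [--+] → (-1.56121, -0.9459, -0.603587)–(-0.39204, -0.9459, -1.77276)  len=1.6535
  (v8,v6,v7) [+-+] → (0.39204, -0.9459, -1.77276)–(0, -0.9459, -1.9225)  len=0.4197

Chained into 1 loop(s):
  loop 1: 10 segments, perimeter = 10.7068
Total perimeter = 10.707


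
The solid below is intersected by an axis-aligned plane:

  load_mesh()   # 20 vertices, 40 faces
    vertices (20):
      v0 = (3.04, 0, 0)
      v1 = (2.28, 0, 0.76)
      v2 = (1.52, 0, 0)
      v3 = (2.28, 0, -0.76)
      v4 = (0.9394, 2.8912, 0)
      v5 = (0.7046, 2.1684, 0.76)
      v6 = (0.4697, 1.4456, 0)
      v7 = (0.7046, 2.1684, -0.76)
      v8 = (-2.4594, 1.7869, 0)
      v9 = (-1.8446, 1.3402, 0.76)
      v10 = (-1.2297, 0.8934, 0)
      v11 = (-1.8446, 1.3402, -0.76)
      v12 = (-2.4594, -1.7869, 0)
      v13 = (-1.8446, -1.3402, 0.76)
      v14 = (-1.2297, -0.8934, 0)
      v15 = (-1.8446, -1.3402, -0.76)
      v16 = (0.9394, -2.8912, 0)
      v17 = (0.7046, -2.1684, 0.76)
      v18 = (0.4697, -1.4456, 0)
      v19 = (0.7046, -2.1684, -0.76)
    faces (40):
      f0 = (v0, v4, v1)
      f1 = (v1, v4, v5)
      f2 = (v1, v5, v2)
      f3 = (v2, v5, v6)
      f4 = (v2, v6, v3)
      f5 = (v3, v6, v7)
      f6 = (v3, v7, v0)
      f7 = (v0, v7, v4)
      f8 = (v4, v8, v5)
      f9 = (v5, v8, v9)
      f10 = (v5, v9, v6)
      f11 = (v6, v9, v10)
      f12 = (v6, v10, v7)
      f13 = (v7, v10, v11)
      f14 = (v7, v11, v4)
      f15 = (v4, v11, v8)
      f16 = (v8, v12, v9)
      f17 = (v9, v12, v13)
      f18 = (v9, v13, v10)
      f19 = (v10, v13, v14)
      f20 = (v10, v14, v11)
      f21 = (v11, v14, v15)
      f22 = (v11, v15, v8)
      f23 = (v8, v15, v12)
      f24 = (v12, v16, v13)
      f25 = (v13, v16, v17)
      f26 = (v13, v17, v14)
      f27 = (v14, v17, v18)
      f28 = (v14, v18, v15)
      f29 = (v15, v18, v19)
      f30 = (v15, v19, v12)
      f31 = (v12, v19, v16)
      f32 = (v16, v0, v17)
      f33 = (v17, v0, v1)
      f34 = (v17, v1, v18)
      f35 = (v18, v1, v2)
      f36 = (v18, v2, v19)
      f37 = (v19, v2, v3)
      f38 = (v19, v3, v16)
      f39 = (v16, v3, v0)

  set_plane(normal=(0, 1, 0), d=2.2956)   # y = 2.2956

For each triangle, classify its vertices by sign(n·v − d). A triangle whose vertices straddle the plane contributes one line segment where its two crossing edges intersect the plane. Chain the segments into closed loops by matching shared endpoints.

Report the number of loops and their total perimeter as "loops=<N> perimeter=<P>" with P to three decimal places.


Straddling triangles (6 of 40):
  (v0,v4,v1) [-+-] → (1.37213, 2.2956, 0)–(1.21557, 2.2956, 0.156563)  len=0.2214
  (v1,v4,v5) [-+-] → (1.21557, 2.2956, 0.156563)–(0.745921, 2.2956, 0.626253)  len=0.6642
  (v0,v7,v4) [--+] → (0.745921, 2.2956, -0.626253)–(1.37213, 2.2956, 0)  len=0.8856
  (v4,v8,v5) [+--] → (-0.89373, 2.2956, 0)–(0.745921, 2.2956, 0.626253)  len=1.7552
  (v7,v11,v4) [--+] → (-0.129685, 2.2956, -0.291848)–(0.745921, 2.2956, -0.626253)  len=0.9373
  (v4,v11,v8) [+--] → (-0.129685, 2.2956, -0.291848)–(-0.89373, 2.2956, 0)  len=0.8179

Chained into 1 loop(s):
  loop 1: 6 segments, perimeter = 5.2816
Total perimeter = 5.282

loops=1 perimeter=5.282


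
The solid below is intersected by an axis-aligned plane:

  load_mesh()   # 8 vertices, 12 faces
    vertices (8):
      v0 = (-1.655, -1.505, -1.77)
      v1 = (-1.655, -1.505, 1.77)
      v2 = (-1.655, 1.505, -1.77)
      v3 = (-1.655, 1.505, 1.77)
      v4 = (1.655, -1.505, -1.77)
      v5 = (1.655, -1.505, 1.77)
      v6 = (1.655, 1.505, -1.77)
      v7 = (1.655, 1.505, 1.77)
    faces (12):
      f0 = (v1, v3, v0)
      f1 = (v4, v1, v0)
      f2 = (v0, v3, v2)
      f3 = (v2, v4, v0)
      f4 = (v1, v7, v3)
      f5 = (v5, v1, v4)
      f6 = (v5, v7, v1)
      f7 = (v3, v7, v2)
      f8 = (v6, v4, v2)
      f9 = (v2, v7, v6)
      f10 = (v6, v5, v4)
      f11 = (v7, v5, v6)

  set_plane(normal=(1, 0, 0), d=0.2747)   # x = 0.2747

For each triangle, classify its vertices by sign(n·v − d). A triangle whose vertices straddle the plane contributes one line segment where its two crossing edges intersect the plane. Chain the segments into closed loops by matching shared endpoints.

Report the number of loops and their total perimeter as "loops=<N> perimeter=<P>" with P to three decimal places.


loops=1 perimeter=13.100

Straddling triangles (8 of 12):
  (v4,v1,v0) [+--] → (0.2747, -1.505, -0.293788)–(0.2747, -1.505, -1.77)  len=1.4762
  (v2,v4,v0) [-+-] → (0.2747, -0.249803, -1.77)–(0.2747, -1.505, -1.77)  len=1.2552
  (v1,v7,v3) [-+-] → (0.2747, 0.249803, 1.77)–(0.2747, 1.505, 1.77)  len=1.2552
  (v5,v1,v4) [+-+] → (0.2747, -1.505, 1.77)–(0.2747, -1.505, -0.293788)  len=2.0638
  (v5,v7,v1) [++-] → (0.2747, 0.249803, 1.77)–(0.2747, -1.505, 1.77)  len=1.7548
  (v3,v7,v2) [-+-] → (0.2747, 1.505, 1.77)–(0.2747, 1.505, 0.293788)  len=1.4762
  (v6,v4,v2) [++-] → (0.2747, -0.249803, -1.77)–(0.2747, 1.505, -1.77)  len=1.7548
  (v2,v7,v6) [-++] → (0.2747, 1.505, 0.293788)–(0.2747, 1.505, -1.77)  len=2.0638

Chained into 1 loop(s):
  loop 1: 8 segments, perimeter = 13.1000
Total perimeter = 13.100


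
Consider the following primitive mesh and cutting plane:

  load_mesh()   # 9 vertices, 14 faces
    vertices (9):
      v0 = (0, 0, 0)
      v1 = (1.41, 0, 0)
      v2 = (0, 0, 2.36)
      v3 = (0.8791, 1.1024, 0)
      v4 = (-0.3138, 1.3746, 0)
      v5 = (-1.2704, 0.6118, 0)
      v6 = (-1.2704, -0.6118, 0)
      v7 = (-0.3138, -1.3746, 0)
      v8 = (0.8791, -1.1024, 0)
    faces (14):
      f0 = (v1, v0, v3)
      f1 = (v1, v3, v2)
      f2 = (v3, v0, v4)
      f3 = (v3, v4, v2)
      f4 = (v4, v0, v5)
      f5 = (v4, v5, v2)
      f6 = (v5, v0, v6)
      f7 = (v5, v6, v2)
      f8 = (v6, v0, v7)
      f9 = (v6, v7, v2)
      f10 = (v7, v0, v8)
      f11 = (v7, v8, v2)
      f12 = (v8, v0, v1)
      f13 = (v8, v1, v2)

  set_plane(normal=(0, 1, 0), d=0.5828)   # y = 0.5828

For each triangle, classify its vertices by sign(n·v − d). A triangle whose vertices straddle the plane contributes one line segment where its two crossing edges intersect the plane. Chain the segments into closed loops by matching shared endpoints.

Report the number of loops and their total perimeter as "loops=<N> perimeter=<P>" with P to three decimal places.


Straddling triangles (8 of 14):
  (v1,v0,v3) [--+] → (0.464749, 0.5828, 0)–(1.12933, 0.5828, 0)  len=0.6646
  (v1,v3,v2) [-+-] → (1.12933, 0.5828, 0)–(0.464749, 0.5828, 1.11235)  len=1.2958
  (v3,v0,v4) [+-+] → (0.464749, 0.5828, 0)–(-0.133044, 0.5828, 0)  len=0.5978
  (v3,v4,v2) [++-] → (-0.133044, 0.5828, 1.35941)–(0.464749, 0.5828, 1.11235)  len=0.6468
  (v4,v0,v5) [+-+] → (-0.133044, 0.5828, 0)–(-1.21018, 0.5828, 0)  len=1.0771
  (v4,v5,v2) [++-] → (-1.21018, 0.5828, 0.111867)–(-0.133044, 0.5828, 1.35941)  len=1.6482
  (v5,v0,v6) [+--] → (-1.21018, 0.5828, 0)–(-1.2704, 0.5828, 0)  len=0.0602
  (v5,v6,v2) [+--] → (-1.2704, 0.5828, 0)–(-1.21018, 0.5828, 0.111867)  len=0.1270

Chained into 1 loop(s):
  loop 1: 8 segments, perimeter = 6.1176
Total perimeter = 6.118

loops=1 perimeter=6.118


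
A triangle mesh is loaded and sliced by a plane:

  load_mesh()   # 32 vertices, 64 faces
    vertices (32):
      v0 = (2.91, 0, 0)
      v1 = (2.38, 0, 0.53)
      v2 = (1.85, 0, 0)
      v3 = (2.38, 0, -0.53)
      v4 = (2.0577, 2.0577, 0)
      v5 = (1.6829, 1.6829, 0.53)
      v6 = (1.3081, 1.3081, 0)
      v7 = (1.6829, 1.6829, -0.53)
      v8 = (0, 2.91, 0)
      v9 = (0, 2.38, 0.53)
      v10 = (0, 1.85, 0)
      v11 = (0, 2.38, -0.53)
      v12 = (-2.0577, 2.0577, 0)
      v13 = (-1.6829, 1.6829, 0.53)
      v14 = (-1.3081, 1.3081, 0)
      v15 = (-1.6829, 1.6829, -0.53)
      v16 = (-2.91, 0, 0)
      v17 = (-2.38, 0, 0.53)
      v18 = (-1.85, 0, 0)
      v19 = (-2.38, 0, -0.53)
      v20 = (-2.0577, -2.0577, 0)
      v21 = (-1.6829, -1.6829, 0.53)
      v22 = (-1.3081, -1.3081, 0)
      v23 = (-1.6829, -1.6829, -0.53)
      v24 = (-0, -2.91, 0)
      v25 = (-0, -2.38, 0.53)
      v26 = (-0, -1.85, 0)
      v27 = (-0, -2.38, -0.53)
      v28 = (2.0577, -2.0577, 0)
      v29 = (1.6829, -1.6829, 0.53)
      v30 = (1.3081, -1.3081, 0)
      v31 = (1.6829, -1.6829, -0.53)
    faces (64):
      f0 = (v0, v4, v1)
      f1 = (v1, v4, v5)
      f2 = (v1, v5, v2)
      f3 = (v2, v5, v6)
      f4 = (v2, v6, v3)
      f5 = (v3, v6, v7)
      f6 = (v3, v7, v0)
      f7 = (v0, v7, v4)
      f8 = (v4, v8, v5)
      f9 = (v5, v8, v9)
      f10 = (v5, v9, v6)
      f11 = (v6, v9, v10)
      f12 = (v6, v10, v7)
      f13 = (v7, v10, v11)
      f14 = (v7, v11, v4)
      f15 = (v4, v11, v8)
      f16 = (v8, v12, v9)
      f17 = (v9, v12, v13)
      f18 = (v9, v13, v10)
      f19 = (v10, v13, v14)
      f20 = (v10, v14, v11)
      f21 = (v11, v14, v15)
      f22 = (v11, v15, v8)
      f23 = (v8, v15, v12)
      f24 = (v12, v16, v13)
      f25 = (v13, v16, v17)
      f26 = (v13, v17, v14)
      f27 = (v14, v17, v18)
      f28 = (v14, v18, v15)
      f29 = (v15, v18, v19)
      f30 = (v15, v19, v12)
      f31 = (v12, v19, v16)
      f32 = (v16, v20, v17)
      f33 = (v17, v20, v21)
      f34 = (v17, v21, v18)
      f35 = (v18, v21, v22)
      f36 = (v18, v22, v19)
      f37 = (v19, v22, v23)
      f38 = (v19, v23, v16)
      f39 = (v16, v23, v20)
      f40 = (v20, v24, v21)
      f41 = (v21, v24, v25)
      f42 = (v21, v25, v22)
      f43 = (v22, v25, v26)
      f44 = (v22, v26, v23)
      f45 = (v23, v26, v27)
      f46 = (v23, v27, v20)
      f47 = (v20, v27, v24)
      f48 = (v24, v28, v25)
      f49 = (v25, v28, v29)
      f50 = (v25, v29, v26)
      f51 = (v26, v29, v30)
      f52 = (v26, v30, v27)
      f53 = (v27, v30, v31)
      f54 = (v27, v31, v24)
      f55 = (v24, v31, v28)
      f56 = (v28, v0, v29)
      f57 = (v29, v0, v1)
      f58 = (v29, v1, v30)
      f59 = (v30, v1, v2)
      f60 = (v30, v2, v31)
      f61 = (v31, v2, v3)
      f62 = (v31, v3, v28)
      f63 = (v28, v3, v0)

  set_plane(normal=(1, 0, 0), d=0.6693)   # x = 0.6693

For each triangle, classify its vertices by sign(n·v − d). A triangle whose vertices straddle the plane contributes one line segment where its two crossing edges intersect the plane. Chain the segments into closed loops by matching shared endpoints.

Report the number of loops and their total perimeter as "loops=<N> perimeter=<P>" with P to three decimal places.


loops=2 perimeter=5.996

Straddling triangles (16 of 64):
  (v4,v8,v5) [+-+] → (0.6693, 2.63278, 0)–(0.6693, 2.42197, 0.210784)  len=0.2981
  (v5,v8,v9) [+--] → (0.6693, 2.42197, 0.210784)–(0.6693, 2.10276, 0.53)  len=0.4514
  (v5,v9,v6) [+-+] → (0.6693, 2.10276, 0.53)–(0.6693, 1.83155, 0.258821)  len=0.3835
  (v6,v9,v10) [+--] → (0.6693, 1.83155, 0.258821)–(0.6693, 1.57273, 0)  len=0.3660
  (v6,v10,v7) [+-+] → (0.6693, 1.57273, 0)–(0.6693, 1.78354, -0.210784)  len=0.2981
  (v7,v10,v11) [+--] → (0.6693, 1.78354, -0.210784)–(0.6693, 2.10276, -0.53)  len=0.4514
  (v7,v11,v4) [+-+] → (0.6693, 2.10276, -0.53)–(0.6693, 2.27517, -0.357609)  len=0.2438
  (v4,v11,v8) [+--] → (0.6693, 2.27517, -0.357609)–(0.6693, 2.63278, 0)  len=0.5057
  (v24,v28,v25) [-+-] → (0.6693, -2.63278, 0)–(0.6693, -2.27517, 0.357609)  len=0.5057
  (v25,v28,v29) [-++] → (0.6693, -2.27517, 0.357609)–(0.6693, -2.10276, 0.53)  len=0.2438
  (v25,v29,v26) [-+-] → (0.6693, -2.10276, 0.53)–(0.6693, -1.78354, 0.210784)  len=0.4514
  (v26,v29,v30) [-++] → (0.6693, -1.78354, 0.210784)–(0.6693, -1.57273, 0)  len=0.2981
  (v26,v30,v27) [-+-] → (0.6693, -1.57273, 0)–(0.6693, -1.83155, -0.258821)  len=0.3660
  (v27,v30,v31) [-++] → (0.6693, -1.83155, -0.258821)–(0.6693, -2.10276, -0.53)  len=0.3835
  (v27,v31,v24) [-+-] → (0.6693, -2.10276, -0.53)–(0.6693, -2.42197, -0.210784)  len=0.4514
  (v24,v31,v28) [-++] → (0.6693, -2.42197, -0.210784)–(0.6693, -2.63278, 0)  len=0.2981

Chained into 2 loop(s):
  loop 1: 8 segments, perimeter = 2.9982
  loop 2: 8 segments, perimeter = 2.9982
Total perimeter = 5.996


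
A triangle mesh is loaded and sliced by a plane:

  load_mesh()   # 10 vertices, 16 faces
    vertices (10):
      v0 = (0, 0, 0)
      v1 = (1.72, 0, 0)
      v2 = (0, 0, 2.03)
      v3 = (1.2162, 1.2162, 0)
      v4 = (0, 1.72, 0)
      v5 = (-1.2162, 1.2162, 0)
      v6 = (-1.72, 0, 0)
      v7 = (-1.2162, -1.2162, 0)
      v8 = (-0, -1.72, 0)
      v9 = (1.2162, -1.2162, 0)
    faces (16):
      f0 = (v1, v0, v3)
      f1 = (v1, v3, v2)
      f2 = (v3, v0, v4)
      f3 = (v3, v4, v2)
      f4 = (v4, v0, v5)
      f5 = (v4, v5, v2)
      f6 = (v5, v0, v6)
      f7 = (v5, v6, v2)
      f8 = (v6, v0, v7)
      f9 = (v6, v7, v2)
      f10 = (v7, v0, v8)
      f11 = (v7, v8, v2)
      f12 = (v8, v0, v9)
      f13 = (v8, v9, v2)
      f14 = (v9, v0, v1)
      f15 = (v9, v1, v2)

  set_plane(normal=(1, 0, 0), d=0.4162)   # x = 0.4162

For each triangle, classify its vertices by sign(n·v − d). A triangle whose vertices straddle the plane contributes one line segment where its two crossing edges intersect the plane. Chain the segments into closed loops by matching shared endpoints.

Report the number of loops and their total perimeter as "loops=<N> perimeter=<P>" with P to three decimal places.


Straddling triangles (8 of 16):
  (v1,v0,v3) [+-+] → (0.4162, 0, 0)–(0.4162, 0.4162, 0)  len=0.4162
  (v1,v3,v2) [++-] → (0.4162, 0.4162, 1.33531)–(0.4162, 0, 1.53879)  len=0.4633
  (v3,v0,v4) [+--] → (0.4162, 0.4162, 0)–(0.4162, 1.54759, 0)  len=1.1314
  (v3,v4,v2) [+--] → (0.4162, 1.54759, 0)–(0.4162, 0.4162, 1.33531)  len=1.7502
  (v8,v0,v9) [--+] → (0.4162, -0.4162, 0)–(0.4162, -1.54759, 0)  len=1.1314
  (v8,v9,v2) [-+-] → (0.4162, -1.54759, 0)–(0.4162, -0.4162, 1.33531)  len=1.7502
  (v9,v0,v1) [+-+] → (0.4162, -0.4162, 0)–(0.4162, 0, 0)  len=0.4162
  (v9,v1,v2) [++-] → (0.4162, 0, 1.53879)–(0.4162, -0.4162, 1.33531)  len=0.4633

Chained into 1 loop(s):
  loop 1: 8 segments, perimeter = 7.5221
Total perimeter = 7.522

loops=1 perimeter=7.522


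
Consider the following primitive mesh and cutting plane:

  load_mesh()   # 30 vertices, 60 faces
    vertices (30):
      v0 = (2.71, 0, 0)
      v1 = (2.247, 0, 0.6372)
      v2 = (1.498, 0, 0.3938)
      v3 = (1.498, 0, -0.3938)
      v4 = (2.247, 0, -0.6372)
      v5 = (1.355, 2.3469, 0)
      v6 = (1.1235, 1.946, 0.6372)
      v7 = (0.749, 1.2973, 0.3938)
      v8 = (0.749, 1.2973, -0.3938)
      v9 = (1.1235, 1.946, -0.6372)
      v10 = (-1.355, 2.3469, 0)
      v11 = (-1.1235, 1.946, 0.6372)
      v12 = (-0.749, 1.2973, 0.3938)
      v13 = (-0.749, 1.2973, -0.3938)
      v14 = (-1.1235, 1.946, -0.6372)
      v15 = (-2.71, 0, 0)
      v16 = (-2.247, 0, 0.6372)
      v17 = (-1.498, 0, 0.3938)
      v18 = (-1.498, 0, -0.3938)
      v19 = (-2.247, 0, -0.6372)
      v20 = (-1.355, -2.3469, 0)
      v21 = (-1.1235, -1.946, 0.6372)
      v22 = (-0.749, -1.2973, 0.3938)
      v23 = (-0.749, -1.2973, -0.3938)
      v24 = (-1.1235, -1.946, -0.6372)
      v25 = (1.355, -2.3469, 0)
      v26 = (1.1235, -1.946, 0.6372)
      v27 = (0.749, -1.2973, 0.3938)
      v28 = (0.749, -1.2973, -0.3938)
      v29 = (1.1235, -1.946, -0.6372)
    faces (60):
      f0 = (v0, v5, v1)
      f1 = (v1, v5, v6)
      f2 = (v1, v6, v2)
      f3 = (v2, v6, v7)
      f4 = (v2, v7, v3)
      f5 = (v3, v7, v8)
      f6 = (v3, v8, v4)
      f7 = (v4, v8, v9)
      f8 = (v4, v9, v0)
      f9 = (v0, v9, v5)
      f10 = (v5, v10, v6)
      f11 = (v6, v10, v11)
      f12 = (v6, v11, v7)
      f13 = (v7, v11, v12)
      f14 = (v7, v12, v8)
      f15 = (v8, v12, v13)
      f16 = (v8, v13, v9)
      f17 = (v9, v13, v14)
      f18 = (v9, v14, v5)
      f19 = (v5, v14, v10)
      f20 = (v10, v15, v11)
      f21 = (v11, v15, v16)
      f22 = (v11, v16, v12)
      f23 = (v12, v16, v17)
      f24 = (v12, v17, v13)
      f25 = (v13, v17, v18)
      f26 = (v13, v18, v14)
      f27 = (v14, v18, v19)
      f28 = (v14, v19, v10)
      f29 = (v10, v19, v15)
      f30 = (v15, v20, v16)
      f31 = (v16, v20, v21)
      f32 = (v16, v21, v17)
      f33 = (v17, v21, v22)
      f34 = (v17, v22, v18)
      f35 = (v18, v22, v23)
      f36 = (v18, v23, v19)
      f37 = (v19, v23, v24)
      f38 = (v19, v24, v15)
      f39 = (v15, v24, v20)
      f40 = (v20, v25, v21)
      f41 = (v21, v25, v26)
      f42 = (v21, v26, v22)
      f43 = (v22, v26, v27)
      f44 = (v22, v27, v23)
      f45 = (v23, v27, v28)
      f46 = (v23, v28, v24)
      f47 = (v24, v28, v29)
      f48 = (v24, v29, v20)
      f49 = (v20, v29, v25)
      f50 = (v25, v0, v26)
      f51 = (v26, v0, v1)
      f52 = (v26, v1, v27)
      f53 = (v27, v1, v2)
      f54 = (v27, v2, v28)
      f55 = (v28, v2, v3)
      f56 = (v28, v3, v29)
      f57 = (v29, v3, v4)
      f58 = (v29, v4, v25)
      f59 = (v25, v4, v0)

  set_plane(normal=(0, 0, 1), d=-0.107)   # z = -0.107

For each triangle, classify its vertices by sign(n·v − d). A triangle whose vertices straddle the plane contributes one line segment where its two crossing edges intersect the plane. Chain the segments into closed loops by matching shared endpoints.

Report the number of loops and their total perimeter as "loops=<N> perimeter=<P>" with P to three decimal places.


Straddling triangles (24 of 60):
  (v2,v7,v3) [++-] → (1.22526, 0.472404, -0.107)–(1.498, 0, -0.107)  len=0.5455
  (v3,v7,v8) [-+-] → (1.22526, 0.472404, -0.107)–(0.749, 1.2973, -0.107)  len=0.9525
  (v4,v9,v0) [--+] → (2.44359, 0.326777, -0.107)–(2.63225, 0, -0.107)  len=0.3773
  (v0,v9,v5) [+-+] → (2.44359, 0.326777, -0.107)–(1.31613, 2.27958, -0.107)  len=2.2549
  (v7,v12,v8) [++-] → (0.203512, 1.2973, -0.107)–(0.749, 1.2973, -0.107)  len=0.5455
  (v8,v12,v13) [-+-] → (0.203512, 1.2973, -0.107)–(-0.749, 1.2973, -0.107)  len=0.9525
  (v9,v14,v5) [--+] → (0.938805, 2.27958, -0.107)–(1.31613, 2.27958, -0.107)  len=0.3773
  (v5,v14,v10) [+-+] → (0.938805, 2.27958, -0.107)–(-1.31613, 2.27958, -0.107)  len=2.2549
  (v12,v17,v13) [++-] → (-1.02174, 0.824896, -0.107)–(-0.749, 1.2973, -0.107)  len=0.5455
  (v13,v17,v18) [-+-] → (-1.02174, 0.824896, -0.107)–(-1.498, 0, -0.107)  len=0.9525
  (v14,v19,v10) [--+] → (-1.50479, 1.9528, -0.107)–(-1.31613, 2.27958, -0.107)  len=0.3773
  (v10,v19,v15) [+-+] → (-1.50479, 1.9528, -0.107)–(-2.63225, 0, -0.107)  len=2.2549
  (v17,v22,v18) [++-] → (-1.22526, -0.472404, -0.107)–(-1.498, 0, -0.107)  len=0.5455
  (v18,v22,v23) [-+-] → (-1.22526, -0.472404, -0.107)–(-0.749, -1.2973, -0.107)  len=0.9525
  (v19,v24,v15) [--+] → (-2.44359, -0.326777, -0.107)–(-2.63225, 0, -0.107)  len=0.3773
  (v15,v24,v20) [+-+] → (-2.44359, -0.326777, -0.107)–(-1.31613, -2.27958, -0.107)  len=2.2549
  (v22,v27,v23) [++-] → (-0.203512, -1.2973, -0.107)–(-0.749, -1.2973, -0.107)  len=0.5455
  (v23,v27,v28) [-+-] → (-0.203512, -1.2973, -0.107)–(0.749, -1.2973, -0.107)  len=0.9525
  (v24,v29,v20) [--+] → (-0.938805, -2.27958, -0.107)–(-1.31613, -2.27958, -0.107)  len=0.3773
  (v20,v29,v25) [+-+] → (-0.938805, -2.27958, -0.107)–(1.31613, -2.27958, -0.107)  len=2.2549
  (v27,v2,v28) [++-] → (1.02174, -0.824896, -0.107)–(0.749, -1.2973, -0.107)  len=0.5455
  (v28,v2,v3) [-+-] → (1.02174, -0.824896, -0.107)–(1.498, 0, -0.107)  len=0.9525
  (v29,v4,v25) [--+] → (1.50479, -1.9528, -0.107)–(1.31613, -2.27958, -0.107)  len=0.3773
  (v25,v4,v0) [+-+] → (1.50479, -1.9528, -0.107)–(2.63225, 0, -0.107)  len=2.2549

Chained into 2 loop(s):
  loop 1: 12 segments, perimeter = 8.9880
  loop 2: 12 segments, perimeter = 15.7935
Total perimeter = 24.781

loops=2 perimeter=24.781
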